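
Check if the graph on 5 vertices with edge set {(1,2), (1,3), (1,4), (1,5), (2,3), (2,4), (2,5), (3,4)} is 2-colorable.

Step 1: Attempt 2-coloring using BFS:
  Start at vertex 1, assign color 0
  Color vertex 2 with color 1 (neighbor of 1)
  Color vertex 3 with color 1 (neighbor of 1)
  Color vertex 4 with color 1 (neighbor of 1)
  Color vertex 5 with color 1 (neighbor of 1)

Step 2: Conflict found! Vertices 2 and 3 are adjacent but have the same color.
This means the graph contains an odd cycle.

The graph is NOT bipartite.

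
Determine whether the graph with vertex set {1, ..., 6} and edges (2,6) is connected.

Step 1: Build adjacency list from edges:
  1: (none)
  2: 6
  3: (none)
  4: (none)
  5: (none)
  6: 2

Step 2: Run BFS/DFS from vertex 1:
  Visited: {1}
  Reached 1 of 6 vertices

Step 3: Only 1 of 6 vertices reached. Graph is disconnected.
Connected components: {1}, {2, 6}, {3}, {4}, {5}
Answer: No, the graph is not connected (5 components).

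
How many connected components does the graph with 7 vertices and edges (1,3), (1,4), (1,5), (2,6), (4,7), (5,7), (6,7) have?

Step 1: Build adjacency list from edges:
  1: 3, 4, 5
  2: 6
  3: 1
  4: 1, 7
  5: 1, 7
  6: 2, 7
  7: 4, 5, 6

Step 2: Run BFS/DFS from vertex 1:
  Visited: {1, 3, 4, 5, 7, 6, 2}
  Reached 7 of 7 vertices

Step 3: All 7 vertices reached from vertex 1, so the graph is connected.
Number of connected components: 1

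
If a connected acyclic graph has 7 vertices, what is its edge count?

A tree on n vertices always has exactly n - 1 edges.
For n = 7: edges = 7 - 1 = 6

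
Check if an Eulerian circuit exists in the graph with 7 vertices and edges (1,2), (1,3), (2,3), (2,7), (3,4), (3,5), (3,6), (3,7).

Step 1: Find the degree of each vertex:
  deg(1) = 2
  deg(2) = 3
  deg(3) = 6
  deg(4) = 1
  deg(5) = 1
  deg(6) = 1
  deg(7) = 2

Step 2: Count vertices with odd degree:
  Odd-degree vertices: 2, 4, 5, 6 (4 total)

Step 3: Apply Euler's theorem:
  - Eulerian circuit exists iff graph is connected and all vertices have even degree
  - Eulerian path exists iff graph is connected and has 0 or 2 odd-degree vertices

Graph has 4 odd-degree vertices (need 0 or 2).
Neither Eulerian path nor Eulerian circuit exists.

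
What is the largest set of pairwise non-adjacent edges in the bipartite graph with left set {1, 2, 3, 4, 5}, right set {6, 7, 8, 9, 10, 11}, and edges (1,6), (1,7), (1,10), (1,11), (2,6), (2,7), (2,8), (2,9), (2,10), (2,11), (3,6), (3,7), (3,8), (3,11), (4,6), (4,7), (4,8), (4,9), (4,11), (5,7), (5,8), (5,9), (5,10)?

Step 1: List the neighbors of each left vertex:
  1: 6, 7, 10, 11
  2: 6, 7, 8, 9, 10, 11
  3: 6, 7, 8, 11
  4: 6, 7, 8, 9, 11
  5: 7, 8, 9, 10

Step 2: Greedily match left vertices, then look for augmenting paths:
  Match 1 -- 6
  Match 2 -- 7
  Match 3 -- 8
  Match 4 -- 9
  Match 5 -- 10
  No augmenting path remains.

Step 3: Verify this is maximum:
  Matching size 5 = min(|L|, |R|) = min(5, 6), which is an upper bound, so this matching is maximum.

Maximum matching: {(1,6), (2,7), (3,8), (4,9), (5,10)}
Size: 5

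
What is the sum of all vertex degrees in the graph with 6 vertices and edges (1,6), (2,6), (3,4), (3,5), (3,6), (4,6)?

Step 1: Count edges incident to each vertex:
  deg(1) = 1 (neighbors: 6)
  deg(2) = 1 (neighbors: 6)
  deg(3) = 3 (neighbors: 4, 5, 6)
  deg(4) = 2 (neighbors: 3, 6)
  deg(5) = 1 (neighbors: 3)
  deg(6) = 4 (neighbors: 1, 2, 3, 4)

Step 2: Sum all degrees:
  1 + 1 + 3 + 2 + 1 + 4 = 12

Verification: sum of degrees = 2 * |E| = 2 * 6 = 12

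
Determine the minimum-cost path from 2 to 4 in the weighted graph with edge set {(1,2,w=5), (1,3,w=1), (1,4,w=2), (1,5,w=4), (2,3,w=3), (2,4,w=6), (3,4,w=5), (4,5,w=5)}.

Step 1: Build adjacency list with weights:
  1: 2(w=5), 3(w=1), 4(w=2), 5(w=4)
  2: 1(w=5), 3(w=3), 4(w=6)
  3: 1(w=1), 2(w=3), 4(w=5)
  4: 1(w=2), 2(w=6), 3(w=5), 5(w=5)
  5: 1(w=4), 4(w=5)

Step 2: Apply Dijkstra's algorithm from vertex 2:
  Visit vertex 2 (distance=0)
    Update dist[1] = 5
    Update dist[3] = 3
    Update dist[4] = 6
  Visit vertex 3 (distance=3)
    Update dist[1] = 4
  Visit vertex 1 (distance=4)
    Update dist[5] = 8
  Visit vertex 4 (distance=6)

Step 3: Shortest path: 2 -> 4
Total weight: 6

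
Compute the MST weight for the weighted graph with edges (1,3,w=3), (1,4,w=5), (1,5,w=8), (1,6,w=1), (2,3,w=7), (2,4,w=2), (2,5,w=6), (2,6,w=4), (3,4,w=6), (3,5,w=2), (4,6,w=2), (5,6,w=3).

Apply Kruskal's algorithm (sort edges by weight, add if no cycle):

Sorted edges by weight:
  (1,6) w=1
  (2,4) w=2
  (3,5) w=2
  (4,6) w=2
  (1,3) w=3
  (5,6) w=3
  (2,6) w=4
  (1,4) w=5
  (2,5) w=6
  (3,4) w=6
  (2,3) w=7
  (1,5) w=8

Add edge (1,6) w=1 -- no cycle. Running total: 1
Add edge (2,4) w=2 -- no cycle. Running total: 3
Add edge (3,5) w=2 -- no cycle. Running total: 5
Add edge (4,6) w=2 -- no cycle. Running total: 7
Add edge (1,3) w=3 -- no cycle. Running total: 10

MST edges: (1,6,w=1), (2,4,w=2), (3,5,w=2), (4,6,w=2), (1,3,w=3)
Total MST weight: 1 + 2 + 2 + 2 + 3 = 10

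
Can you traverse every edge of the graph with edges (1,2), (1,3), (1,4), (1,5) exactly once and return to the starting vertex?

Step 1: Find the degree of each vertex:
  deg(1) = 4
  deg(2) = 1
  deg(3) = 1
  deg(4) = 1
  deg(5) = 1

Step 2: Count vertices with odd degree:
  Odd-degree vertices: 2, 3, 4, 5 (4 total)

Step 3: Apply Euler's theorem:
  - Eulerian circuit exists iff graph is connected and all vertices have even degree
  - Eulerian path exists iff graph is connected and has 0 or 2 odd-degree vertices

Graph has 4 odd-degree vertices (need 0 or 2).
Neither Eulerian path nor Eulerian circuit exists.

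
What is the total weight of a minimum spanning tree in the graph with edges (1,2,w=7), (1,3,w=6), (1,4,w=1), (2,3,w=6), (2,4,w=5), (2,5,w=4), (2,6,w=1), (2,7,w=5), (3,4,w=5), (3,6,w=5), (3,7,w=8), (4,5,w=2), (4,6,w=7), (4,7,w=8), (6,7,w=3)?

Apply Kruskal's algorithm (sort edges by weight, add if no cycle):

Sorted edges by weight:
  (1,4) w=1
  (2,6) w=1
  (4,5) w=2
  (6,7) w=3
  (2,5) w=4
  (2,4) w=5
  (2,7) w=5
  (3,4) w=5
  (3,6) w=5
  (1,3) w=6
  (2,3) w=6
  (1,2) w=7
  (4,6) w=7
  (3,7) w=8
  (4,7) w=8

Add edge (1,4) w=1 -- no cycle. Running total: 1
Add edge (2,6) w=1 -- no cycle. Running total: 2
Add edge (4,5) w=2 -- no cycle. Running total: 4
Add edge (6,7) w=3 -- no cycle. Running total: 7
Add edge (2,5) w=4 -- no cycle. Running total: 11
Skip edge (2,4) w=5 -- would create cycle
Skip edge (2,7) w=5 -- would create cycle
Add edge (3,4) w=5 -- no cycle. Running total: 16

MST edges: (1,4,w=1), (2,6,w=1), (4,5,w=2), (6,7,w=3), (2,5,w=4), (3,4,w=5)
Total MST weight: 1 + 1 + 2 + 3 + 4 + 5 = 16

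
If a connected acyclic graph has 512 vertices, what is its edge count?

A tree on n vertices always has exactly n - 1 edges.
For n = 512: edges = 512 - 1 = 511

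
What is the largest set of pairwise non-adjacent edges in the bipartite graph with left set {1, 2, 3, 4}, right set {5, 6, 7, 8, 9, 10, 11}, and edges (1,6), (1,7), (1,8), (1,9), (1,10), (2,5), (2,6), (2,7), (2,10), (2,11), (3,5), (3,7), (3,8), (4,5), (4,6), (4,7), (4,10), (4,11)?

Step 1: List the neighbors of each left vertex:
  1: 6, 7, 8, 9, 10
  2: 5, 6, 7, 10, 11
  3: 5, 7, 8
  4: 5, 6, 7, 10, 11

Step 2: Greedily match left vertices, then look for augmenting paths:
  Match 1 -- 6
  Match 2 -- 5
  Match 3 -- 7
  Match 4 -- 10
  No augmenting path remains.

Step 3: Verify this is maximum:
  Matching size 4 = min(|L|, |R|) = min(4, 7), which is an upper bound, so this matching is maximum.

Maximum matching: {(1,6), (2,5), (3,7), (4,10)}
Size: 4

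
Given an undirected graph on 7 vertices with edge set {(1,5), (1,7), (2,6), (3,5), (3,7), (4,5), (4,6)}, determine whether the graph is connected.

Step 1: Build adjacency list from edges:
  1: 5, 7
  2: 6
  3: 5, 7
  4: 5, 6
  5: 1, 3, 4
  6: 2, 4
  7: 1, 3

Step 2: Run BFS/DFS from vertex 1:
  Visited: {1, 5, 7, 3, 4, 6, 2}
  Reached 7 of 7 vertices

Step 3: All 7 vertices reached from vertex 1, so the graph is connected.
Answer: Yes, the graph is connected.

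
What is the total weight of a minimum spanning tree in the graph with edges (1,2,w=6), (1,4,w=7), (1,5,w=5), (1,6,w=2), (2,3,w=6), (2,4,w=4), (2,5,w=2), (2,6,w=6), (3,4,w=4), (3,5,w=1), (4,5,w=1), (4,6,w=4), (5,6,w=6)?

Apply Kruskal's algorithm (sort edges by weight, add if no cycle):

Sorted edges by weight:
  (3,5) w=1
  (4,5) w=1
  (1,6) w=2
  (2,5) w=2
  (2,4) w=4
  (3,4) w=4
  (4,6) w=4
  (1,5) w=5
  (1,2) w=6
  (2,3) w=6
  (2,6) w=6
  (5,6) w=6
  (1,4) w=7

Add edge (3,5) w=1 -- no cycle. Running total: 1
Add edge (4,5) w=1 -- no cycle. Running total: 2
Add edge (1,6) w=2 -- no cycle. Running total: 4
Add edge (2,5) w=2 -- no cycle. Running total: 6
Skip edge (2,4) w=4 -- would create cycle
Skip edge (3,4) w=4 -- would create cycle
Add edge (4,6) w=4 -- no cycle. Running total: 10

MST edges: (3,5,w=1), (4,5,w=1), (1,6,w=2), (2,5,w=2), (4,6,w=4)
Total MST weight: 1 + 1 + 2 + 2 + 4 = 10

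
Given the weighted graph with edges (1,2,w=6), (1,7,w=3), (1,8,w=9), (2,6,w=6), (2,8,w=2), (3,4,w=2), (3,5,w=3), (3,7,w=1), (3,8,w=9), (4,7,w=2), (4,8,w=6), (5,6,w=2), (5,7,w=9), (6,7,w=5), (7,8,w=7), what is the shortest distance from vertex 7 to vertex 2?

Step 1: Build adjacency list with weights:
  1: 2(w=6), 7(w=3), 8(w=9)
  2: 1(w=6), 6(w=6), 8(w=2)
  3: 4(w=2), 5(w=3), 7(w=1), 8(w=9)
  4: 3(w=2), 7(w=2), 8(w=6)
  5: 3(w=3), 6(w=2), 7(w=9)
  6: 2(w=6), 5(w=2), 7(w=5)
  7: 1(w=3), 3(w=1), 4(w=2), 5(w=9), 6(w=5), 8(w=7)
  8: 1(w=9), 2(w=2), 3(w=9), 4(w=6), 7(w=7)

Step 2: Apply Dijkstra's algorithm from vertex 7:
  Visit vertex 7 (distance=0)
    Update dist[1] = 3
    Update dist[3] = 1
    Update dist[4] = 2
    Update dist[5] = 9
    Update dist[6] = 5
    Update dist[8] = 7
  Visit vertex 3 (distance=1)
    Update dist[5] = 4
  Visit vertex 4 (distance=2)
  Visit vertex 1 (distance=3)
    Update dist[2] = 9
  Visit vertex 5 (distance=4)
  Visit vertex 6 (distance=5)
  Visit vertex 8 (distance=7)
  Visit vertex 2 (distance=9)

Step 3: Shortest path: 7 -> 1 -> 2
Total weight: 3 + 6 = 9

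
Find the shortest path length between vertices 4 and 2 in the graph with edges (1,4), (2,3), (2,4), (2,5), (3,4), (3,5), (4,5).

Step 1: Build adjacency list:
  1: 4
  2: 3, 4, 5
  3: 2, 4, 5
  4: 1, 2, 3, 5
  5: 2, 3, 4

Step 2: BFS from vertex 4 to find shortest path to 2:
  vertex 1 reached at distance 1
  vertex 2 reached at distance 1

Step 3: Shortest path: 4 -> 2
Path length: 1 edge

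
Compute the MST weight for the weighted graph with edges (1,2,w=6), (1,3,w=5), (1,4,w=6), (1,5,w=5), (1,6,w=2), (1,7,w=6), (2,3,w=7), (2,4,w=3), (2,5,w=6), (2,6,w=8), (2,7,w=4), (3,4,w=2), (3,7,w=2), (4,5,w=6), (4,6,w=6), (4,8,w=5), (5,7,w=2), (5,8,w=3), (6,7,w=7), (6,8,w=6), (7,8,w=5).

Apply Kruskal's algorithm (sort edges by weight, add if no cycle):

Sorted edges by weight:
  (1,6) w=2
  (3,7) w=2
  (3,4) w=2
  (5,7) w=2
  (2,4) w=3
  (5,8) w=3
  (2,7) w=4
  (1,3) w=5
  (1,5) w=5
  (4,8) w=5
  (7,8) w=5
  (1,2) w=6
  (1,4) w=6
  (1,7) w=6
  (2,5) w=6
  (4,5) w=6
  (4,6) w=6
  (6,8) w=6
  (2,3) w=7
  (6,7) w=7
  (2,6) w=8

Add edge (1,6) w=2 -- no cycle. Running total: 2
Add edge (3,7) w=2 -- no cycle. Running total: 4
Add edge (3,4) w=2 -- no cycle. Running total: 6
Add edge (5,7) w=2 -- no cycle. Running total: 8
Add edge (2,4) w=3 -- no cycle. Running total: 11
Add edge (5,8) w=3 -- no cycle. Running total: 14
Skip edge (2,7) w=4 -- would create cycle
Add edge (1,3) w=5 -- no cycle. Running total: 19

MST edges: (1,6,w=2), (3,7,w=2), (3,4,w=2), (5,7,w=2), (2,4,w=3), (5,8,w=3), (1,3,w=5)
Total MST weight: 2 + 2 + 2 + 2 + 3 + 3 + 5 = 19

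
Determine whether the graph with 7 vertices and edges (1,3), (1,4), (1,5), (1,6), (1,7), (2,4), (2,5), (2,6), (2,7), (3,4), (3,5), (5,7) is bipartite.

Step 1: Attempt 2-coloring using BFS:
  Start at vertex 1, assign color 0
  Color vertex 3 with color 1 (neighbor of 1)
  Color vertex 4 with color 1 (neighbor of 1)
  Color vertex 5 with color 1 (neighbor of 1)
  Color vertex 6 with color 1 (neighbor of 1)
  Color vertex 7 with color 1 (neighbor of 1)

Step 2: Conflict found! Vertices 3 and 4 are adjacent but have the same color.
This means the graph contains an odd cycle.

The graph is NOT bipartite.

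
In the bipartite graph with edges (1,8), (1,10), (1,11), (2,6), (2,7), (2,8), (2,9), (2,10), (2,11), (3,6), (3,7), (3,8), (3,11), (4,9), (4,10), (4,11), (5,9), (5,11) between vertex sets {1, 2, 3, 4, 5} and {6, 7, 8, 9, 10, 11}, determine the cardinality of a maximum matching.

Step 1: List the neighbors of each left vertex:
  1: 8, 10, 11
  2: 6, 7, 8, 9, 10, 11
  3: 6, 7, 8, 11
  4: 9, 10, 11
  5: 9, 11

Step 2: Greedily match left vertices, then look for augmenting paths:
  Match 1 -- 8
  Match 2 -- 6
  Match 3 -- 7
  Match 4 -- 9
  Match 5 -- 11
  No augmenting path remains.

Step 3: Verify this is maximum:
  Matching size 5 = min(|L|, |R|) = min(5, 6), which is an upper bound, so this matching is maximum.

Maximum matching: {(1,8), (2,6), (3,7), (4,9), (5,11)}
Size: 5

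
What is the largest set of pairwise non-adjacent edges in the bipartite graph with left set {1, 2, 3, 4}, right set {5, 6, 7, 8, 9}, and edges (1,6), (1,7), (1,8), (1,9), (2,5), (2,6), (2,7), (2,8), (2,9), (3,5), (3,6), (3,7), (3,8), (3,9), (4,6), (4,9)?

Step 1: List the neighbors of each left vertex:
  1: 6, 7, 8, 9
  2: 5, 6, 7, 8, 9
  3: 5, 6, 7, 8, 9
  4: 6, 9

Step 2: Greedily match left vertices, then look for augmenting paths:
  Match 1 -- 6
  Match 2 -- 5
  Match 3 -- 7
  Match 4 -- 9
  No augmenting path remains.

Step 3: Verify this is maximum:
  Matching size 4 = min(|L|, |R|) = min(4, 5), which is an upper bound, so this matching is maximum.

Maximum matching: {(1,6), (2,5), (3,7), (4,9)}
Size: 4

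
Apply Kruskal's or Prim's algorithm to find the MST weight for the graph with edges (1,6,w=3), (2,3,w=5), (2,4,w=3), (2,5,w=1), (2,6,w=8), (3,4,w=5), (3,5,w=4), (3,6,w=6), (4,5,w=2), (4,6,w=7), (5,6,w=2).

Apply Kruskal's algorithm (sort edges by weight, add if no cycle):

Sorted edges by weight:
  (2,5) w=1
  (4,5) w=2
  (5,6) w=2
  (1,6) w=3
  (2,4) w=3
  (3,5) w=4
  (2,3) w=5
  (3,4) w=5
  (3,6) w=6
  (4,6) w=7
  (2,6) w=8

Add edge (2,5) w=1 -- no cycle. Running total: 1
Add edge (4,5) w=2 -- no cycle. Running total: 3
Add edge (5,6) w=2 -- no cycle. Running total: 5
Add edge (1,6) w=3 -- no cycle. Running total: 8
Skip edge (2,4) w=3 -- would create cycle
Add edge (3,5) w=4 -- no cycle. Running total: 12

MST edges: (2,5,w=1), (4,5,w=2), (5,6,w=2), (1,6,w=3), (3,5,w=4)
Total MST weight: 1 + 2 + 2 + 3 + 4 = 12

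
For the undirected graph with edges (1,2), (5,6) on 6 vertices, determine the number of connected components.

Step 1: Build adjacency list from edges:
  1: 2
  2: 1
  3: (none)
  4: (none)
  5: 6
  6: 5

Step 2: Run BFS/DFS from vertex 1:
  Visited: {1, 2}
  Reached 2 of 6 vertices

Step 3: Only 2 of 6 vertices reached. Graph is disconnected.
Connected components: {1, 2}, {3}, {4}, {5, 6}
Number of connected components: 4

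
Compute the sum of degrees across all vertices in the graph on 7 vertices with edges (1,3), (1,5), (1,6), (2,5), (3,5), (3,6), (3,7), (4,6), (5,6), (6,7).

Step 1: Count edges incident to each vertex:
  deg(1) = 3 (neighbors: 3, 5, 6)
  deg(2) = 1 (neighbors: 5)
  deg(3) = 4 (neighbors: 1, 5, 6, 7)
  deg(4) = 1 (neighbors: 6)
  deg(5) = 4 (neighbors: 1, 2, 3, 6)
  deg(6) = 5 (neighbors: 1, 3, 4, 5, 7)
  deg(7) = 2 (neighbors: 3, 6)

Step 2: Sum all degrees:
  3 + 1 + 4 + 1 + 4 + 5 + 2 = 20

Verification: sum of degrees = 2 * |E| = 2 * 10 = 20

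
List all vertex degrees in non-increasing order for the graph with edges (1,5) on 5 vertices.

Step 1: Count edges incident to each vertex:
  deg(1) = 1 (neighbors: 5)
  deg(2) = 0 (neighbors: none)
  deg(3) = 0 (neighbors: none)
  deg(4) = 0 (neighbors: none)
  deg(5) = 1 (neighbors: 1)

Step 2: Sort degrees in non-increasing order:
  Degrees: [1, 0, 0, 0, 1] -> sorted: [1, 1, 0, 0, 0]

Degree sequence: [1, 1, 0, 0, 0]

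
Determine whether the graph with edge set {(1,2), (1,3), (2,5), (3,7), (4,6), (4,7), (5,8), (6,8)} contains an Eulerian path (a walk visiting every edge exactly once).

Step 1: Find the degree of each vertex:
  deg(1) = 2
  deg(2) = 2
  deg(3) = 2
  deg(4) = 2
  deg(5) = 2
  deg(6) = 2
  deg(7) = 2
  deg(8) = 2

Step 2: Count vertices with odd degree:
  All vertices have even degree (0 odd-degree vertices)

Step 3: Apply Euler's theorem:
  - Eulerian circuit exists iff graph is connected and all vertices have even degree
  - Eulerian path exists iff graph is connected and has 0 or 2 odd-degree vertices

Graph is connected with 0 odd-degree vertices.
Both Eulerian circuit and Eulerian path exist.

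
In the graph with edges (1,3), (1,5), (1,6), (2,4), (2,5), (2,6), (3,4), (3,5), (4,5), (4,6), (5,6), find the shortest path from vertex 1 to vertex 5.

Step 1: Build adjacency list:
  1: 3, 5, 6
  2: 4, 5, 6
  3: 1, 4, 5
  4: 2, 3, 5, 6
  5: 1, 2, 3, 4, 6
  6: 1, 2, 4, 5

Step 2: BFS from vertex 1 to find shortest path to 5:
  vertex 3 reached at distance 1
  vertex 5 reached at distance 1

Step 3: Shortest path: 1 -> 5
Path length: 1 edge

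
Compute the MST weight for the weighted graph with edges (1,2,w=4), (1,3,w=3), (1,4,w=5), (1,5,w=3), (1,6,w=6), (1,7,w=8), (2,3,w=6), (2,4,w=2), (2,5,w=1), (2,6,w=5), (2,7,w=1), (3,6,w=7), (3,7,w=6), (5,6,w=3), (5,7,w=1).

Apply Kruskal's algorithm (sort edges by weight, add if no cycle):

Sorted edges by weight:
  (2,5) w=1
  (2,7) w=1
  (5,7) w=1
  (2,4) w=2
  (1,3) w=3
  (1,5) w=3
  (5,6) w=3
  (1,2) w=4
  (1,4) w=5
  (2,6) w=5
  (1,6) w=6
  (2,3) w=6
  (3,7) w=6
  (3,6) w=7
  (1,7) w=8

Add edge (2,5) w=1 -- no cycle. Running total: 1
Add edge (2,7) w=1 -- no cycle. Running total: 2
Skip edge (5,7) w=1 -- would create cycle
Add edge (2,4) w=2 -- no cycle. Running total: 4
Add edge (1,3) w=3 -- no cycle. Running total: 7
Add edge (1,5) w=3 -- no cycle. Running total: 10
Add edge (5,6) w=3 -- no cycle. Running total: 13

MST edges: (2,5,w=1), (2,7,w=1), (2,4,w=2), (1,3,w=3), (1,5,w=3), (5,6,w=3)
Total MST weight: 1 + 1 + 2 + 3 + 3 + 3 = 13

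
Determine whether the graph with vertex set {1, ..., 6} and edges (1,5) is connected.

Step 1: Build adjacency list from edges:
  1: 5
  2: (none)
  3: (none)
  4: (none)
  5: 1
  6: (none)

Step 2: Run BFS/DFS from vertex 1:
  Visited: {1, 5}
  Reached 2 of 6 vertices

Step 3: Only 2 of 6 vertices reached. Graph is disconnected.
Connected components: {1, 5}, {2}, {3}, {4}, {6}
Answer: No, the graph is not connected (5 components).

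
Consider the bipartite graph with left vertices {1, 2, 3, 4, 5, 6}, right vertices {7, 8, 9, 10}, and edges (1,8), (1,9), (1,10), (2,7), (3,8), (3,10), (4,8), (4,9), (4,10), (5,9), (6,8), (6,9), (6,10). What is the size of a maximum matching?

Step 1: List the neighbors of each left vertex:
  1: 8, 9, 10
  2: 7
  3: 8, 10
  4: 8, 9, 10
  5: 9
  6: 8, 9, 10

Step 2: Greedily match left vertices, then look for augmenting paths:
  Match 1 -- 8
  Match 2 -- 7
  Match 3 -- 10
  Match 4 -- 9
  No augmenting path remains.

Step 3: Verify this is maximum:
  Matching size 4 = min(|L|, |R|) = min(6, 4), which is an upper bound, so this matching is maximum.

Maximum matching: {(1,8), (2,7), (3,10), (4,9)}
Size: 4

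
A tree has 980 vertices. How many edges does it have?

A tree on n vertices always has exactly n - 1 edges.
For n = 980: edges = 980 - 1 = 979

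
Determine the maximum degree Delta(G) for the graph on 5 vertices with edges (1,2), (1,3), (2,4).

Step 1: Count edges incident to each vertex:
  deg(1) = 2 (neighbors: 2, 3)
  deg(2) = 2 (neighbors: 1, 4)
  deg(3) = 1 (neighbors: 1)
  deg(4) = 1 (neighbors: 2)
  deg(5) = 0 (neighbors: none)

Step 2: Find maximum:
  max(2, 2, 1, 1, 0) = 2 (vertex 1)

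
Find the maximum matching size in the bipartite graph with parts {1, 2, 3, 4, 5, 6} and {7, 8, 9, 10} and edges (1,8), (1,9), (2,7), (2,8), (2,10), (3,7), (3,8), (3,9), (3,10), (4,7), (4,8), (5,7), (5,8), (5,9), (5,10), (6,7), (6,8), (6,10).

Step 1: List the neighbors of each left vertex:
  1: 8, 9
  2: 7, 8, 10
  3: 7, 8, 9, 10
  4: 7, 8
  5: 7, 8, 9, 10
  6: 7, 8, 10

Step 2: Greedily match left vertices, then look for augmenting paths:
  Match 1 -- 8
  Match 2 -- 7
  Match 3 -- 9
  Match 5 -- 10
  No augmenting path remains.

Step 3: Verify this is maximum:
  Matching size 4 = min(|L|, |R|) = min(6, 4), which is an upper bound, so this matching is maximum.

Maximum matching: {(1,8), (2,7), (3,9), (5,10)}
Size: 4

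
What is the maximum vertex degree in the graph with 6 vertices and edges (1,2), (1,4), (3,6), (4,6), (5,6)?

Step 1: Count edges incident to each vertex:
  deg(1) = 2 (neighbors: 2, 4)
  deg(2) = 1 (neighbors: 1)
  deg(3) = 1 (neighbors: 6)
  deg(4) = 2 (neighbors: 1, 6)
  deg(5) = 1 (neighbors: 6)
  deg(6) = 3 (neighbors: 3, 4, 5)

Step 2: Find maximum:
  max(2, 1, 1, 2, 1, 3) = 3 (vertex 6)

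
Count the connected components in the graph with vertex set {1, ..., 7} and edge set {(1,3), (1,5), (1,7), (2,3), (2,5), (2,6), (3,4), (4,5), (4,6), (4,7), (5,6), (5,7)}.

Step 1: Build adjacency list from edges:
  1: 3, 5, 7
  2: 3, 5, 6
  3: 1, 2, 4
  4: 3, 5, 6, 7
  5: 1, 2, 4, 6, 7
  6: 2, 4, 5
  7: 1, 4, 5

Step 2: Run BFS/DFS from vertex 1:
  Visited: {1, 3, 5, 7, 2, 4, 6}
  Reached 7 of 7 vertices

Step 3: All 7 vertices reached from vertex 1, so the graph is connected.
Number of connected components: 1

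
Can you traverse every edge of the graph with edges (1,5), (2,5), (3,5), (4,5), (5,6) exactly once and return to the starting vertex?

Step 1: Find the degree of each vertex:
  deg(1) = 1
  deg(2) = 1
  deg(3) = 1
  deg(4) = 1
  deg(5) = 5
  deg(6) = 1

Step 2: Count vertices with odd degree:
  Odd-degree vertices: 1, 2, 3, 4, 5, 6 (6 total)

Step 3: Apply Euler's theorem:
  - Eulerian circuit exists iff graph is connected and all vertices have even degree
  - Eulerian path exists iff graph is connected and has 0 or 2 odd-degree vertices

Graph has 6 odd-degree vertices (need 0 or 2).
Neither Eulerian path nor Eulerian circuit exists.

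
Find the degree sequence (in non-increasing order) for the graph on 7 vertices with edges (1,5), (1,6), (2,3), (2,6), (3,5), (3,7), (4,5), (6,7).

Step 1: Count edges incident to each vertex:
  deg(1) = 2 (neighbors: 5, 6)
  deg(2) = 2 (neighbors: 3, 6)
  deg(3) = 3 (neighbors: 2, 5, 7)
  deg(4) = 1 (neighbors: 5)
  deg(5) = 3 (neighbors: 1, 3, 4)
  deg(6) = 3 (neighbors: 1, 2, 7)
  deg(7) = 2 (neighbors: 3, 6)

Step 2: Sort degrees in non-increasing order:
  Degrees: [2, 2, 3, 1, 3, 3, 2] -> sorted: [3, 3, 3, 2, 2, 2, 1]

Degree sequence: [3, 3, 3, 2, 2, 2, 1]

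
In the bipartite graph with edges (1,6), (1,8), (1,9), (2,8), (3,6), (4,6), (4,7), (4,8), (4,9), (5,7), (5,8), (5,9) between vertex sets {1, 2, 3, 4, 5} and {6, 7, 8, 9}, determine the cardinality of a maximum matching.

Step 1: List the neighbors of each left vertex:
  1: 6, 8, 9
  2: 8
  3: 6
  4: 6, 7, 8, 9
  5: 7, 8, 9

Step 2: Greedily match left vertices, then look for augmenting paths:
  Match 1 -- 6
  Match 2 -- 8
  Match 4 -- 7
  Match 5 -- 9
  No augmenting path remains.

Step 3: Verify this is maximum:
  Matching size 4 = min(|L|, |R|) = min(5, 4), which is an upper bound, so this matching is maximum.

Maximum matching: {(1,6), (2,8), (4,7), (5,9)}
Size: 4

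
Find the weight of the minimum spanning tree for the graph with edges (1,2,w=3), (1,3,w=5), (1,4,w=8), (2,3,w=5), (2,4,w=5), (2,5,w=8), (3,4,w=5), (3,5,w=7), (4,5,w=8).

Apply Kruskal's algorithm (sort edges by weight, add if no cycle):

Sorted edges by weight:
  (1,2) w=3
  (1,3) w=5
  (2,3) w=5
  (2,4) w=5
  (3,4) w=5
  (3,5) w=7
  (1,4) w=8
  (2,5) w=8
  (4,5) w=8

Add edge (1,2) w=3 -- no cycle. Running total: 3
Add edge (1,3) w=5 -- no cycle. Running total: 8
Skip edge (2,3) w=5 -- would create cycle
Add edge (2,4) w=5 -- no cycle. Running total: 13
Skip edge (3,4) w=5 -- would create cycle
Add edge (3,5) w=7 -- no cycle. Running total: 20

MST edges: (1,2,w=3), (1,3,w=5), (2,4,w=5), (3,5,w=7)
Total MST weight: 3 + 5 + 5 + 7 = 20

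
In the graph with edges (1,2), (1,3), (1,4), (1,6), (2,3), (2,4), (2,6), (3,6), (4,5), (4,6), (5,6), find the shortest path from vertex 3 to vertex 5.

Step 1: Build adjacency list:
  1: 2, 3, 4, 6
  2: 1, 3, 4, 6
  3: 1, 2, 6
  4: 1, 2, 5, 6
  5: 4, 6
  6: 1, 2, 3, 4, 5

Step 2: BFS from vertex 3 to find shortest path to 5:
  vertex 1 reached at distance 1
  vertex 2 reached at distance 1
  vertex 6 reached at distance 1
  vertex 4 reached at distance 2
  vertex 5 reached at distance 2

Step 3: Shortest path: 3 -> 6 -> 5
Path length: 2 edges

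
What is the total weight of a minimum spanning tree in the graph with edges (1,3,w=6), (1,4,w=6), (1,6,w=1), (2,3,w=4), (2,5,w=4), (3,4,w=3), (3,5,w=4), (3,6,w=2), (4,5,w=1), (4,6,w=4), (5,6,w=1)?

Apply Kruskal's algorithm (sort edges by weight, add if no cycle):

Sorted edges by weight:
  (1,6) w=1
  (4,5) w=1
  (5,6) w=1
  (3,6) w=2
  (3,4) w=3
  (2,3) w=4
  (2,5) w=4
  (3,5) w=4
  (4,6) w=4
  (1,3) w=6
  (1,4) w=6

Add edge (1,6) w=1 -- no cycle. Running total: 1
Add edge (4,5) w=1 -- no cycle. Running total: 2
Add edge (5,6) w=1 -- no cycle. Running total: 3
Add edge (3,6) w=2 -- no cycle. Running total: 5
Skip edge (3,4) w=3 -- would create cycle
Add edge (2,3) w=4 -- no cycle. Running total: 9

MST edges: (1,6,w=1), (4,5,w=1), (5,6,w=1), (3,6,w=2), (2,3,w=4)
Total MST weight: 1 + 1 + 1 + 2 + 4 = 9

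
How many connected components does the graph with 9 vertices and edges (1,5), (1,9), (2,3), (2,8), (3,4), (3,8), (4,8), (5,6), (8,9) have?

Step 1: Build adjacency list from edges:
  1: 5, 9
  2: 3, 8
  3: 2, 4, 8
  4: 3, 8
  5: 1, 6
  6: 5
  7: (none)
  8: 2, 3, 4, 9
  9: 1, 8

Step 2: Run BFS/DFS from vertex 1:
  Visited: {1, 5, 9, 6, 8, 2, 3, 4}
  Reached 8 of 9 vertices

Step 3: Only 8 of 9 vertices reached. Graph is disconnected.
Connected components: {1, 2, 3, 4, 5, 6, 8, 9}, {7}
Number of connected components: 2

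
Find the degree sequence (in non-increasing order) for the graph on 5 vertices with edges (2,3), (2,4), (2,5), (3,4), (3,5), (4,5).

Step 1: Count edges incident to each vertex:
  deg(1) = 0 (neighbors: none)
  deg(2) = 3 (neighbors: 3, 4, 5)
  deg(3) = 3 (neighbors: 2, 4, 5)
  deg(4) = 3 (neighbors: 2, 3, 5)
  deg(5) = 3 (neighbors: 2, 3, 4)

Step 2: Sort degrees in non-increasing order:
  Degrees: [0, 3, 3, 3, 3] -> sorted: [3, 3, 3, 3, 0]

Degree sequence: [3, 3, 3, 3, 0]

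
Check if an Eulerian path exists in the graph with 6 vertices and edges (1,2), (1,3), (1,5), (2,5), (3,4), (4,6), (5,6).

Step 1: Find the degree of each vertex:
  deg(1) = 3
  deg(2) = 2
  deg(3) = 2
  deg(4) = 2
  deg(5) = 3
  deg(6) = 2

Step 2: Count vertices with odd degree:
  Odd-degree vertices: 1, 5 (2 total)

Step 3: Apply Euler's theorem:
  - Eulerian circuit exists iff graph is connected and all vertices have even degree
  - Eulerian path exists iff graph is connected and has 0 or 2 odd-degree vertices

Graph is connected with exactly 2 odd-degree vertices (1, 5).
Eulerian path exists (starting and ending at the odd-degree vertices), but no Eulerian circuit.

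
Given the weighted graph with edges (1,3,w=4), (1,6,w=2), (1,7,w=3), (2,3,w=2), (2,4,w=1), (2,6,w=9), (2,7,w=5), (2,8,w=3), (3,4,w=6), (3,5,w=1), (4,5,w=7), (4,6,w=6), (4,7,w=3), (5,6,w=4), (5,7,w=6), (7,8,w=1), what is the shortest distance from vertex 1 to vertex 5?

Step 1: Build adjacency list with weights:
  1: 3(w=4), 6(w=2), 7(w=3)
  2: 3(w=2), 4(w=1), 6(w=9), 7(w=5), 8(w=3)
  3: 1(w=4), 2(w=2), 4(w=6), 5(w=1)
  4: 2(w=1), 3(w=6), 5(w=7), 6(w=6), 7(w=3)
  5: 3(w=1), 4(w=7), 6(w=4), 7(w=6)
  6: 1(w=2), 2(w=9), 4(w=6), 5(w=4)
  7: 1(w=3), 2(w=5), 4(w=3), 5(w=6), 8(w=1)
  8: 2(w=3), 7(w=1)

Step 2: Apply Dijkstra's algorithm from vertex 1:
  Visit vertex 1 (distance=0)
    Update dist[3] = 4
    Update dist[6] = 2
    Update dist[7] = 3
  Visit vertex 6 (distance=2)
    Update dist[2] = 11
    Update dist[4] = 8
    Update dist[5] = 6
  Visit vertex 7 (distance=3)
    Update dist[2] = 8
    Update dist[4] = 6
    Update dist[8] = 4
  Visit vertex 3 (distance=4)
    Update dist[2] = 6
    Update dist[5] = 5
  Visit vertex 8 (distance=4)
  Visit vertex 5 (distance=5)

Step 3: Shortest path: 1 -> 3 -> 5
Total weight: 4 + 1 = 5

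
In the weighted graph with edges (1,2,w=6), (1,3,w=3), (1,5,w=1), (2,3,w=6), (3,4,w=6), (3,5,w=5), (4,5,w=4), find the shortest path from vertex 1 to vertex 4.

Step 1: Build adjacency list with weights:
  1: 2(w=6), 3(w=3), 5(w=1)
  2: 1(w=6), 3(w=6)
  3: 1(w=3), 2(w=6), 4(w=6), 5(w=5)
  4: 3(w=6), 5(w=4)
  5: 1(w=1), 3(w=5), 4(w=4)

Step 2: Apply Dijkstra's algorithm from vertex 1:
  Visit vertex 1 (distance=0)
    Update dist[2] = 6
    Update dist[3] = 3
    Update dist[5] = 1
  Visit vertex 5 (distance=1)
    Update dist[4] = 5
  Visit vertex 3 (distance=3)
  Visit vertex 4 (distance=5)

Step 3: Shortest path: 1 -> 5 -> 4
Total weight: 1 + 4 = 5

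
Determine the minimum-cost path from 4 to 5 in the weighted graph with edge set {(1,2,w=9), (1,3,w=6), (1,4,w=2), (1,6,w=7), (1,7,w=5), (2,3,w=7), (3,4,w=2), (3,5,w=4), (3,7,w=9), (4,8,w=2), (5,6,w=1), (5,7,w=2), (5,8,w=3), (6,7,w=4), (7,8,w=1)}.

Step 1: Build adjacency list with weights:
  1: 2(w=9), 3(w=6), 4(w=2), 6(w=7), 7(w=5)
  2: 1(w=9), 3(w=7)
  3: 1(w=6), 2(w=7), 4(w=2), 5(w=4), 7(w=9)
  4: 1(w=2), 3(w=2), 8(w=2)
  5: 3(w=4), 6(w=1), 7(w=2), 8(w=3)
  6: 1(w=7), 5(w=1), 7(w=4)
  7: 1(w=5), 3(w=9), 5(w=2), 6(w=4), 8(w=1)
  8: 4(w=2), 5(w=3), 7(w=1)

Step 2: Apply Dijkstra's algorithm from vertex 4:
  Visit vertex 4 (distance=0)
    Update dist[1] = 2
    Update dist[3] = 2
    Update dist[8] = 2
  Visit vertex 1 (distance=2)
    Update dist[2] = 11
    Update dist[6] = 9
    Update dist[7] = 7
  Visit vertex 3 (distance=2)
    Update dist[2] = 9
    Update dist[5] = 6
  Visit vertex 8 (distance=2)
    Update dist[5] = 5
    Update dist[7] = 3
  Visit vertex 7 (distance=3)
    Update dist[6] = 7
  Visit vertex 5 (distance=5)
    Update dist[6] = 6

Step 3: Shortest path: 4 -> 8 -> 5
Total weight: 2 + 3 = 5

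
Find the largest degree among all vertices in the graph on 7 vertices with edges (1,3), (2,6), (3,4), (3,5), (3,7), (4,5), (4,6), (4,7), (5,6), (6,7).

Step 1: Count edges incident to each vertex:
  deg(1) = 1 (neighbors: 3)
  deg(2) = 1 (neighbors: 6)
  deg(3) = 4 (neighbors: 1, 4, 5, 7)
  deg(4) = 4 (neighbors: 3, 5, 6, 7)
  deg(5) = 3 (neighbors: 3, 4, 6)
  deg(6) = 4 (neighbors: 2, 4, 5, 7)
  deg(7) = 3 (neighbors: 3, 4, 6)

Step 2: Find maximum:
  max(1, 1, 4, 4, 3, 4, 3) = 4 (vertex 3)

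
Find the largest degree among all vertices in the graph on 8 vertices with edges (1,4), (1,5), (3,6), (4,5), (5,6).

Step 1: Count edges incident to each vertex:
  deg(1) = 2 (neighbors: 4, 5)
  deg(2) = 0 (neighbors: none)
  deg(3) = 1 (neighbors: 6)
  deg(4) = 2 (neighbors: 1, 5)
  deg(5) = 3 (neighbors: 1, 4, 6)
  deg(6) = 2 (neighbors: 3, 5)
  deg(7) = 0 (neighbors: none)
  deg(8) = 0 (neighbors: none)

Step 2: Find maximum:
  max(2, 0, 1, 2, 3, 2, 0, 0) = 3 (vertex 5)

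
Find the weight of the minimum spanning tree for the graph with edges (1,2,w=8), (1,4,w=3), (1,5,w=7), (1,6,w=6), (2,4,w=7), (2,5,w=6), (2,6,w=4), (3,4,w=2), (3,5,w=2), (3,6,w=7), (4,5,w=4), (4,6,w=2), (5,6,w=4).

Apply Kruskal's algorithm (sort edges by weight, add if no cycle):

Sorted edges by weight:
  (3,4) w=2
  (3,5) w=2
  (4,6) w=2
  (1,4) w=3
  (2,6) w=4
  (4,5) w=4
  (5,6) w=4
  (1,6) w=6
  (2,5) w=6
  (1,5) w=7
  (2,4) w=7
  (3,6) w=7
  (1,2) w=8

Add edge (3,4) w=2 -- no cycle. Running total: 2
Add edge (3,5) w=2 -- no cycle. Running total: 4
Add edge (4,6) w=2 -- no cycle. Running total: 6
Add edge (1,4) w=3 -- no cycle. Running total: 9
Add edge (2,6) w=4 -- no cycle. Running total: 13

MST edges: (3,4,w=2), (3,5,w=2), (4,6,w=2), (1,4,w=3), (2,6,w=4)
Total MST weight: 2 + 2 + 2 + 3 + 4 = 13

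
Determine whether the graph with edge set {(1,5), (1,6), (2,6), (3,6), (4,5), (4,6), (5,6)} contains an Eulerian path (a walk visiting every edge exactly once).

Step 1: Find the degree of each vertex:
  deg(1) = 2
  deg(2) = 1
  deg(3) = 1
  deg(4) = 2
  deg(5) = 3
  deg(6) = 5

Step 2: Count vertices with odd degree:
  Odd-degree vertices: 2, 3, 5, 6 (4 total)

Step 3: Apply Euler's theorem:
  - Eulerian circuit exists iff graph is connected and all vertices have even degree
  - Eulerian path exists iff graph is connected and has 0 or 2 odd-degree vertices

Graph has 4 odd-degree vertices (need 0 or 2).
Neither Eulerian path nor Eulerian circuit exists.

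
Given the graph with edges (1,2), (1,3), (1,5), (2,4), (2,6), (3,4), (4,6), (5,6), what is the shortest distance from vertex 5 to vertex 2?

Step 1: Build adjacency list:
  1: 2, 3, 5
  2: 1, 4, 6
  3: 1, 4
  4: 2, 3, 6
  5: 1, 6
  6: 2, 4, 5

Step 2: BFS from vertex 5 to find shortest path to 2:
  vertex 1 reached at distance 1
  vertex 6 reached at distance 1
  vertex 2 reached at distance 2

Step 3: Shortest path: 5 -> 1 -> 2
Path length: 2 edges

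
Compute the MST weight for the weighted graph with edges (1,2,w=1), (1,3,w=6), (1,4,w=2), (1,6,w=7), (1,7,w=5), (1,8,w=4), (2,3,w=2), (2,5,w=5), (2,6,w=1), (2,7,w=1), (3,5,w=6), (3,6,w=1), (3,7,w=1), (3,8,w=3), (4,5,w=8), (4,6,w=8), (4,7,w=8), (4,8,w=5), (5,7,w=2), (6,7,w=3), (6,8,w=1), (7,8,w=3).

Apply Kruskal's algorithm (sort edges by weight, add if no cycle):

Sorted edges by weight:
  (1,2) w=1
  (2,6) w=1
  (2,7) w=1
  (3,7) w=1
  (3,6) w=1
  (6,8) w=1
  (1,4) w=2
  (2,3) w=2
  (5,7) w=2
  (3,8) w=3
  (6,7) w=3
  (7,8) w=3
  (1,8) w=4
  (1,7) w=5
  (2,5) w=5
  (4,8) w=5
  (1,3) w=6
  (3,5) w=6
  (1,6) w=7
  (4,6) w=8
  (4,5) w=8
  (4,7) w=8

Add edge (1,2) w=1 -- no cycle. Running total: 1
Add edge (2,6) w=1 -- no cycle. Running total: 2
Add edge (2,7) w=1 -- no cycle. Running total: 3
Add edge (3,7) w=1 -- no cycle. Running total: 4
Skip edge (3,6) w=1 -- would create cycle
Add edge (6,8) w=1 -- no cycle. Running total: 5
Add edge (1,4) w=2 -- no cycle. Running total: 7
Skip edge (2,3) w=2 -- would create cycle
Add edge (5,7) w=2 -- no cycle. Running total: 9

MST edges: (1,2,w=1), (2,6,w=1), (2,7,w=1), (3,7,w=1), (6,8,w=1), (1,4,w=2), (5,7,w=2)
Total MST weight: 1 + 1 + 1 + 1 + 1 + 2 + 2 = 9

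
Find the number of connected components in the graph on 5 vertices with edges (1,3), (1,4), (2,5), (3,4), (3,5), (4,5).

Step 1: Build adjacency list from edges:
  1: 3, 4
  2: 5
  3: 1, 4, 5
  4: 1, 3, 5
  5: 2, 3, 4

Step 2: Run BFS/DFS from vertex 1:
  Visited: {1, 3, 4, 5, 2}
  Reached 5 of 5 vertices

Step 3: All 5 vertices reached from vertex 1, so the graph is connected.
Number of connected components: 1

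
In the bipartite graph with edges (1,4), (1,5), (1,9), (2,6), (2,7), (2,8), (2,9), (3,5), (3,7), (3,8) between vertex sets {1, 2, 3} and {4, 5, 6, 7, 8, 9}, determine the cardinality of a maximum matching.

Step 1: List the neighbors of each left vertex:
  1: 4, 5, 9
  2: 6, 7, 8, 9
  3: 5, 7, 8

Step 2: Greedily match left vertices, then look for augmenting paths:
  Match 1 -- 4
  Match 2 -- 6
  Match 3 -- 5
  No augmenting path remains.

Step 3: Verify this is maximum:
  Matching size 3 = min(|L|, |R|) = min(3, 6), which is an upper bound, so this matching is maximum.

Maximum matching: {(1,4), (2,6), (3,5)}
Size: 3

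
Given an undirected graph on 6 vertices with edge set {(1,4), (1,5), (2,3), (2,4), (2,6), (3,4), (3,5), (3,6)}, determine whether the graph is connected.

Step 1: Build adjacency list from edges:
  1: 4, 5
  2: 3, 4, 6
  3: 2, 4, 5, 6
  4: 1, 2, 3
  5: 1, 3
  6: 2, 3

Step 2: Run BFS/DFS from vertex 1:
  Visited: {1, 4, 5, 2, 3, 6}
  Reached 6 of 6 vertices

Step 3: All 6 vertices reached from vertex 1, so the graph is connected.
Answer: Yes, the graph is connected.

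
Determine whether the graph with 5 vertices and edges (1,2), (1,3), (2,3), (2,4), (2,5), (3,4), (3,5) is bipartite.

Step 1: Attempt 2-coloring using BFS:
  Start at vertex 1, assign color 0
  Color vertex 2 with color 1 (neighbor of 1)
  Color vertex 3 with color 1 (neighbor of 1)

Step 2: Conflict found! Vertices 2 and 3 are adjacent but have the same color.
This means the graph contains an odd cycle.

The graph is NOT bipartite.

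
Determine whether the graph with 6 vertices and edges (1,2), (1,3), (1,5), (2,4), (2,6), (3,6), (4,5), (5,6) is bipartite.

Step 1: Attempt 2-coloring using BFS:
  Start at vertex 1, assign color 0
  Color vertex 2 with color 1 (neighbor of 1)
  Color vertex 3 with color 1 (neighbor of 1)
  Color vertex 5 with color 1 (neighbor of 1)
  Color vertex 4 with color 0 (neighbor of 2)
  Color vertex 6 with color 0 (neighbor of 2)

Step 2: 2-coloring succeeded. No conflicts found.
  Set A (color 0): {1, 4, 6}
  Set B (color 1): {2, 3, 5}

The graph is bipartite with partition {1, 4, 6}, {2, 3, 5}.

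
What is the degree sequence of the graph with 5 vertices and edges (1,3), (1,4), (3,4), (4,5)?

Step 1: Count edges incident to each vertex:
  deg(1) = 2 (neighbors: 3, 4)
  deg(2) = 0 (neighbors: none)
  deg(3) = 2 (neighbors: 1, 4)
  deg(4) = 3 (neighbors: 1, 3, 5)
  deg(5) = 1 (neighbors: 4)

Step 2: Sort degrees in non-increasing order:
  Degrees: [2, 0, 2, 3, 1] -> sorted: [3, 2, 2, 1, 0]

Degree sequence: [3, 2, 2, 1, 0]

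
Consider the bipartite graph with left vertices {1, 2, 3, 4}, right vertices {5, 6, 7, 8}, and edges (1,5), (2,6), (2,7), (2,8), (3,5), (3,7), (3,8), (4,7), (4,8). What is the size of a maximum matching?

Step 1: List the neighbors of each left vertex:
  1: 5
  2: 6, 7, 8
  3: 5, 7, 8
  4: 7, 8

Step 2: Greedily match left vertices, then look for augmenting paths:
  Match 1 -- 5
  Match 2 -- 6
  Match 3 -- 7
  Match 4 -- 8
  No augmenting path remains.

Step 3: Verify this is maximum:
  Matching size 4 = min(|L|, |R|) = min(4, 4), which is an upper bound, so this matching is maximum.

Maximum matching: {(1,5), (2,6), (3,7), (4,8)}
Size: 4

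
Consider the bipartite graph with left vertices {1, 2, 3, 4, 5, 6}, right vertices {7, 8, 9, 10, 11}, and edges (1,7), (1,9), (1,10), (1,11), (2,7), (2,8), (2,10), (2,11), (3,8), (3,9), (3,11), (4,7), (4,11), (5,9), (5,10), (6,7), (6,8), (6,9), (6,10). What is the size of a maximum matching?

Step 1: List the neighbors of each left vertex:
  1: 7, 9, 10, 11
  2: 7, 8, 10, 11
  3: 8, 9, 11
  4: 7, 11
  5: 9, 10
  6: 7, 8, 9, 10

Step 2: Greedily match left vertices, then look for augmenting paths:
  Match 1 -- 7
  Match 2 -- 8
  Match 3 -- 9
  Match 4 -- 11
  Match 5 -- 10
  No augmenting path remains.

Step 3: Verify this is maximum:
  Matching size 5 = min(|L|, |R|) = min(6, 5), which is an upper bound, so this matching is maximum.

Maximum matching: {(1,7), (2,8), (3,9), (4,11), (5,10)}
Size: 5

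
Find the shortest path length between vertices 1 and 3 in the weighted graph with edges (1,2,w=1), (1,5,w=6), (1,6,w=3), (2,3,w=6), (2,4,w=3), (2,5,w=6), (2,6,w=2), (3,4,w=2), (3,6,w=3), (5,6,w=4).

Step 1: Build adjacency list with weights:
  1: 2(w=1), 5(w=6), 6(w=3)
  2: 1(w=1), 3(w=6), 4(w=3), 5(w=6), 6(w=2)
  3: 2(w=6), 4(w=2), 6(w=3)
  4: 2(w=3), 3(w=2)
  5: 1(w=6), 2(w=6), 6(w=4)
  6: 1(w=3), 2(w=2), 3(w=3), 5(w=4)

Step 2: Apply Dijkstra's algorithm from vertex 1:
  Visit vertex 1 (distance=0)
    Update dist[2] = 1
    Update dist[5] = 6
    Update dist[6] = 3
  Visit vertex 2 (distance=1)
    Update dist[3] = 7
    Update dist[4] = 4
  Visit vertex 6 (distance=3)
    Update dist[3] = 6
  Visit vertex 4 (distance=4)
  Visit vertex 3 (distance=6)

Step 3: Shortest path: 1 -> 6 -> 3
Total weight: 3 + 3 = 6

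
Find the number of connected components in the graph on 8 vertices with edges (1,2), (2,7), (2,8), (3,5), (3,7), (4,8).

Step 1: Build adjacency list from edges:
  1: 2
  2: 1, 7, 8
  3: 5, 7
  4: 8
  5: 3
  6: (none)
  7: 2, 3
  8: 2, 4

Step 2: Run BFS/DFS from vertex 1:
  Visited: {1, 2, 7, 8, 3, 4, 5}
  Reached 7 of 8 vertices

Step 3: Only 7 of 8 vertices reached. Graph is disconnected.
Connected components: {1, 2, 3, 4, 5, 7, 8}, {6}
Number of connected components: 2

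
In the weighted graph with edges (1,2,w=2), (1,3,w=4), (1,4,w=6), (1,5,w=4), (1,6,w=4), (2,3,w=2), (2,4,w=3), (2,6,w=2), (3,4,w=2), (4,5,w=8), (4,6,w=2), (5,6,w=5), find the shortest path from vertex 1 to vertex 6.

Step 1: Build adjacency list with weights:
  1: 2(w=2), 3(w=4), 4(w=6), 5(w=4), 6(w=4)
  2: 1(w=2), 3(w=2), 4(w=3), 6(w=2)
  3: 1(w=4), 2(w=2), 4(w=2)
  4: 1(w=6), 2(w=3), 3(w=2), 5(w=8), 6(w=2)
  5: 1(w=4), 4(w=8), 6(w=5)
  6: 1(w=4), 2(w=2), 4(w=2), 5(w=5)

Step 2: Apply Dijkstra's algorithm from vertex 1:
  Visit vertex 1 (distance=0)
    Update dist[2] = 2
    Update dist[3] = 4
    Update dist[4] = 6
    Update dist[5] = 4
    Update dist[6] = 4
  Visit vertex 2 (distance=2)
    Update dist[4] = 5
  Visit vertex 3 (distance=4)
  Visit vertex 5 (distance=4)
  Visit vertex 6 (distance=4)

Step 3: Shortest path: 1 -> 6
Total weight: 4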